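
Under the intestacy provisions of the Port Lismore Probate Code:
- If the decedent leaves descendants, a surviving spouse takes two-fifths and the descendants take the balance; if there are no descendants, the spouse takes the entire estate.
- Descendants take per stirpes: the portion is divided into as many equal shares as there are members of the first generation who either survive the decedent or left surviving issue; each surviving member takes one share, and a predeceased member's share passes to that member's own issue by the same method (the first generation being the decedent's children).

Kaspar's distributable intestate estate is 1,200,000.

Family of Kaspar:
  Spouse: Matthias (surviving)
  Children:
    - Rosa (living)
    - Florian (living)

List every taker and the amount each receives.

Matthias: 480,000; Rosa: 360,000; Florian: 360,000

Matthias takes two-fifths of 1,200,000 = 480,000. The remaining 720,000 passes to the descendants.
The descendants' portion (720,000) is divided into 2 shares of 360,000: Rosa and Florian each take 360,000.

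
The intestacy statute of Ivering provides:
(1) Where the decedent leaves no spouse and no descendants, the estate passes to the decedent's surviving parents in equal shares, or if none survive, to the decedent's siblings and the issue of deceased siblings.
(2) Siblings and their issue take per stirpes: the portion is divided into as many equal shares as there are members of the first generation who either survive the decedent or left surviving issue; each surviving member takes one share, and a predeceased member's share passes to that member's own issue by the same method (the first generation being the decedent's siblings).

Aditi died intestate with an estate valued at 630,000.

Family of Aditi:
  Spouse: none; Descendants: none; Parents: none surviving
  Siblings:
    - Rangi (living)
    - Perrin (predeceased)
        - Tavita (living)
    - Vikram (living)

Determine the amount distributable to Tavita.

Tavita receives 210,000.

The entire 630,000 passes to the siblings and their issue.
That amount (630,000) is divided into 3 shares of 210,000: Rangi and Vikram each take 210,000; Perrin's 210,000 share passes to Perrin's issue.
Perrin's share (210,000) passes entirely to Tavita.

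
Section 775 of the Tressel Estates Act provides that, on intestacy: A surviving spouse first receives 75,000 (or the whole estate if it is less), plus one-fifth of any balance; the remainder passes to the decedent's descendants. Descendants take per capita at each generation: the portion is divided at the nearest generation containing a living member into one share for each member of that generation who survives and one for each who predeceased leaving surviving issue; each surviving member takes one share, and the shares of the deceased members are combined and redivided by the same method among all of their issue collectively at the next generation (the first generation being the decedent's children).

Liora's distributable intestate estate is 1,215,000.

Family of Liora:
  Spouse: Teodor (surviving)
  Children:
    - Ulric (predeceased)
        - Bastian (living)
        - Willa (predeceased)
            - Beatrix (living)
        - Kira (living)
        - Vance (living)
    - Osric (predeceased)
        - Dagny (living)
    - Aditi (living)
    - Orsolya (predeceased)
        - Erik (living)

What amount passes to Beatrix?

Beatrix receives 114,000.

Teodor first takes 75,000, leaving a balance of 1,140,000. Teodor then takes one-fifth of the balance (228,000), for a total of 303,000. The remaining 912,000 passes to the descendants.
The descendants' portion (912,000) is divided at the children's generation into 4 shares of 228,000. Aditi takes 228,000. The 3 shares of the deceased (Ulric, Osric, and Orsolya) are combined into a pool of 684,000.
That pool (684,000) is divided at the grandchildren's generation into 6 shares of 114,000. Bastian, Kira, Vance, Dagny, and Erik each take 114,000. The remaining share for the deceased Willa (114,000) is carried to the next generation.
That pool (114,000) passes entirely to Beatrix, the sole taker at the great-grandchildren's generation.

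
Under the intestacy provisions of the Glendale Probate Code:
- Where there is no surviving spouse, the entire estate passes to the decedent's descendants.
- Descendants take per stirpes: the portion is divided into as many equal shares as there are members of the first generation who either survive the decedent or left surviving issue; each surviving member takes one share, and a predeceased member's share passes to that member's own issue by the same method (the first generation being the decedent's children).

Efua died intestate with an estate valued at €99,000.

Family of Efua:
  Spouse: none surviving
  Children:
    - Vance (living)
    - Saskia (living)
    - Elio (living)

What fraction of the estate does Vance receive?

The entire €99,000 passes to the descendants.
That amount (€99,000) is divided into 3 shares of €33,000: Vance, Saskia, and Elio each take €33,000.

Vance receives 1/3 of the estate.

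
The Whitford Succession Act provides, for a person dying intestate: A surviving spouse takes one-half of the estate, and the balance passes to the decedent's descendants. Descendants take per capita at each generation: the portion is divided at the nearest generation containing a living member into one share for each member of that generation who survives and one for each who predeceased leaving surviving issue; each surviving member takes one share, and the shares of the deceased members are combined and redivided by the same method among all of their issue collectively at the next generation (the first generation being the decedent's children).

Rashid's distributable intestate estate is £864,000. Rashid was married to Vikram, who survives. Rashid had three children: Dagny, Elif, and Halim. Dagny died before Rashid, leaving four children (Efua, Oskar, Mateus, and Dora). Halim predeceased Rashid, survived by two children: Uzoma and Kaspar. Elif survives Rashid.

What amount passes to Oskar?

Oskar receives £48,000.

Vikram takes one-half of £864,000 = £432,000. The remaining £432,000 passes to the descendants.
The descendants' portion (£432,000) is divided at the children's generation into 3 shares of £144,000. Elif takes £144,000. The 2 shares of the deceased (Dagny and Halim) are combined into a pool of £288,000.
That pool (£288,000) is divided at the grandchildren's generation equally among Efua, Oskar, Mateus, Dora, Uzoma, and Kaspar: £48,000 each.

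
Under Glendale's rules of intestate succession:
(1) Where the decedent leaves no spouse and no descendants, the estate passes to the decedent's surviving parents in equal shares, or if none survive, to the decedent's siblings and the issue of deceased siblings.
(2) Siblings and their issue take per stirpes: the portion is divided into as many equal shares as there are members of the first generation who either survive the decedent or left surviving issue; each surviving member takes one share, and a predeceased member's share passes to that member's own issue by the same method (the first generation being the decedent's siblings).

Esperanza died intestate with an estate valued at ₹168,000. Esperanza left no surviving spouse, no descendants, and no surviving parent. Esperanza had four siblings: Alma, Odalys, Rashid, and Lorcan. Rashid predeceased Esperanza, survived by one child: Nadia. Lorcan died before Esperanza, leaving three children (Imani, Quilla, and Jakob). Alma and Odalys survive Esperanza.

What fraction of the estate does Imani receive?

The entire ₹168,000 passes to the siblings and their issue.
That amount (₹168,000) is divided into 4 shares of ₹42,000: Alma and Odalys each take ₹42,000; Rashid's ₹42,000 share passes to Rashid's issue; Lorcan's ₹42,000 share passes to Lorcan's issue.
Rashid's share (₹42,000) passes entirely to Nadia.
Lorcan's share (₹42,000) is divided into 3 shares of ₹14,000: Imani, Quilla, and Jakob each take ₹14,000.

Imani receives 1/12 of the estate.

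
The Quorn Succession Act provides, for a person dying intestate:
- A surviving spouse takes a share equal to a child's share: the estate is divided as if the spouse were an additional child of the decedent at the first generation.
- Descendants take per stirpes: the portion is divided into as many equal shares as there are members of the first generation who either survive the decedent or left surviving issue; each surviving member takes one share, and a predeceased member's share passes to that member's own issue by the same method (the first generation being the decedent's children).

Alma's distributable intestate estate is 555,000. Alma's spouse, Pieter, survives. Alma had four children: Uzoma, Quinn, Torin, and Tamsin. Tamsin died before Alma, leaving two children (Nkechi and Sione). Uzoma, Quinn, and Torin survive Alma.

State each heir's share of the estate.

The spouse counts as an additional share at the children's level, so there are 5 primary shares of 111,000. Pieter takes one such share (111,000).
The children's combined portion (444,000) is divided into 4 shares of 111,000: Uzoma, Quinn, and Torin each take 111,000; Tamsin's 111,000 share passes to Tamsin's issue.
Tamsin's share (111,000) is divided into 2 shares of 55,500: Nkechi and Sione each take 55,500.

Pieter: 111,000; Uzoma: 111,000; Quinn: 111,000; Torin: 111,000; Nkechi: 55,500; Sione: 55,500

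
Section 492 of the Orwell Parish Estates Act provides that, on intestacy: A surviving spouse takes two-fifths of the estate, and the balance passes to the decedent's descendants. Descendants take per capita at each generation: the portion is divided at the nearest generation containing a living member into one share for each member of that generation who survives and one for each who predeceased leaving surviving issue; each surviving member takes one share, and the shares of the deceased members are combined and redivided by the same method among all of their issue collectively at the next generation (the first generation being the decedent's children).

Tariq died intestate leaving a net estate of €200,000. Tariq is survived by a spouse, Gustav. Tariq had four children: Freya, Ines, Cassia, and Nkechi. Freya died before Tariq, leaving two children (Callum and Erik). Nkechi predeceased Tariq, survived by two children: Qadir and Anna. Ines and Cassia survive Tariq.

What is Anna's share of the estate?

Gustav takes two-fifths of €200,000 = €80,000. The remaining €120,000 passes to the descendants.
The descendants' portion (€120,000) is divided at the children's generation into 4 shares of €30,000. Ines and Cassia each take €30,000. The 2 shares of the deceased (Freya and Nkechi) are combined into a pool of €60,000.
That pool (€60,000) is divided at the grandchildren's generation equally among Callum, Erik, Qadir, and Anna: €15,000 each.

Anna receives €15,000.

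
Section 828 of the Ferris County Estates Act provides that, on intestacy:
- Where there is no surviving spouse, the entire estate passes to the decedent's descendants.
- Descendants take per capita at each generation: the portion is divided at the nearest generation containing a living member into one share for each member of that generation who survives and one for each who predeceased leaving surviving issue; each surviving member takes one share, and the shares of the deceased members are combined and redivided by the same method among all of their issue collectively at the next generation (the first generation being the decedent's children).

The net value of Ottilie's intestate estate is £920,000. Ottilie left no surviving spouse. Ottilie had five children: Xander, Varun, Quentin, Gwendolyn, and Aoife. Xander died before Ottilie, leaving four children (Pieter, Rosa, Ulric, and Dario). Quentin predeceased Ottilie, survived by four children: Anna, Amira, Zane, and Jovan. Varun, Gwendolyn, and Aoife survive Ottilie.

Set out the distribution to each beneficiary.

The entire £920,000 passes to the descendants.
That amount (£920,000) is divided at the children's generation into 5 shares of £184,000. Varun, Gwendolyn, and Aoife each take £184,000. The 2 shares of the deceased (Xander and Quentin) are combined into a pool of £368,000.
That pool (£368,000) is divided at the grandchildren's generation equally among Pieter, Rosa, Ulric, Dario, Anna, Amira, Zane, and Jovan: £46,000 each.

Pieter: £46,000; Rosa: £46,000; Ulric: £46,000; Dario: £46,000; Varun: £184,000; Anna: £46,000; Amira: £46,000; Zane: £46,000; Jovan: £46,000; Gwendolyn: £184,000; Aoife: £184,000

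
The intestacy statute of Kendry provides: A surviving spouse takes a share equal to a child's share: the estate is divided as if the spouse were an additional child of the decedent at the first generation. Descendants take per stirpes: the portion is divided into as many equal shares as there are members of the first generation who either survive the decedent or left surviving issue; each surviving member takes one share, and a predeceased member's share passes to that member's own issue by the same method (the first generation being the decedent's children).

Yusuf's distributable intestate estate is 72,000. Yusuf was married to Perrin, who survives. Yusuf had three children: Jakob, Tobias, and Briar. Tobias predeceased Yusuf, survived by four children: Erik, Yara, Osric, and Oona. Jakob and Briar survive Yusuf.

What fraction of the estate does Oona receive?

Oona receives 1/16 of the estate.

The spouse counts as an additional share at the children's level, so there are 4 primary shares of 18,000. Perrin takes one such share (18,000).
The children's combined portion (54,000) is divided into 3 shares of 18,000: Jakob and Briar each take 18,000; Tobias's 18,000 share passes to Tobias's issue.
Tobias's share (18,000) is divided into 4 shares of 4,500: Erik, Yara, Osric, and Oona each take 4,500.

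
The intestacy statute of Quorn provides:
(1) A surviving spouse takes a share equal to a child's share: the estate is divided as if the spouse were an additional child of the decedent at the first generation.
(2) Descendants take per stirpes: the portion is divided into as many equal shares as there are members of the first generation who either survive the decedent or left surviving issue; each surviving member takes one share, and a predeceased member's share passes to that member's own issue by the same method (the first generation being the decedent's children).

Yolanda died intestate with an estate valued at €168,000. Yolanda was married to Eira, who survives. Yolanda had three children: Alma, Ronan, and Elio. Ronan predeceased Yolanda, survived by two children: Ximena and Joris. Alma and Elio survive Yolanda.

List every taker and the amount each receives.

The spouse counts as an additional share at the children's level, so there are 4 primary shares of €42,000. Eira takes one such share (€42,000).
The children's combined portion (€126,000) is divided into 3 shares of €42,000: Alma and Elio each take €42,000; Ronan's €42,000 share passes to Ronan's issue.
Ronan's share (€42,000) is divided into 2 shares of €21,000: Ximena and Joris each take €21,000.

Eira: €42,000; Alma: €42,000; Ximena: €21,000; Joris: €21,000; Elio: €42,000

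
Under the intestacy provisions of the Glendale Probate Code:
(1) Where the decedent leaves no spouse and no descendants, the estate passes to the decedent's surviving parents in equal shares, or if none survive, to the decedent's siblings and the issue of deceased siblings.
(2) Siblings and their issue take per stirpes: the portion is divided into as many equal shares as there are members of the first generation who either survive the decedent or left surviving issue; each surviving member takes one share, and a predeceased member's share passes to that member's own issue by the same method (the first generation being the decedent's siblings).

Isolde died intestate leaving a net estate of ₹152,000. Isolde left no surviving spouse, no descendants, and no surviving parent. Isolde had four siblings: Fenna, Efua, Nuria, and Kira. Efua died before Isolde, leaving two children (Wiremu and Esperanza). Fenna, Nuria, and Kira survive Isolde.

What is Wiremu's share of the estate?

The entire ₹152,000 passes to the siblings and their issue.
That amount (₹152,000) is divided into 4 shares of ₹38,000: Fenna, Nuria, and Kira each take ₹38,000; Efua's ₹38,000 share passes to Efua's issue.
Efua's share (₹38,000) is divided into 2 shares of ₹19,000: Wiremu and Esperanza each take ₹19,000.

Wiremu receives ₹19,000.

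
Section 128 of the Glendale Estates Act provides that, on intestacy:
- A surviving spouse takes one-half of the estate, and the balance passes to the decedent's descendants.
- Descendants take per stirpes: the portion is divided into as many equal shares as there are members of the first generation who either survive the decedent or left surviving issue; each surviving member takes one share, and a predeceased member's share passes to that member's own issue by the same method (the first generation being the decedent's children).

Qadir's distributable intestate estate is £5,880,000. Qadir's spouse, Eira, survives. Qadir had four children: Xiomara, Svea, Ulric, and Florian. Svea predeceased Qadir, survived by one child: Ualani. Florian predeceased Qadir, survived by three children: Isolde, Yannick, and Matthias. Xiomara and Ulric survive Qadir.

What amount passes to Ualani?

Eira takes one-half of £5,880,000 = £2,940,000. The remaining £2,940,000 passes to the descendants.
The descendants' portion (£2,940,000) is divided into 4 shares of £735,000: Xiomara and Ulric each take £735,000; Svea's £735,000 share passes to Svea's issue; Florian's £735,000 share passes to Florian's issue.
Svea's share (£735,000) passes entirely to Ualani.
Florian's share (£735,000) is divided into 3 shares of £245,000: Isolde, Yannick, and Matthias each take £245,000.

Ualani receives £735,000.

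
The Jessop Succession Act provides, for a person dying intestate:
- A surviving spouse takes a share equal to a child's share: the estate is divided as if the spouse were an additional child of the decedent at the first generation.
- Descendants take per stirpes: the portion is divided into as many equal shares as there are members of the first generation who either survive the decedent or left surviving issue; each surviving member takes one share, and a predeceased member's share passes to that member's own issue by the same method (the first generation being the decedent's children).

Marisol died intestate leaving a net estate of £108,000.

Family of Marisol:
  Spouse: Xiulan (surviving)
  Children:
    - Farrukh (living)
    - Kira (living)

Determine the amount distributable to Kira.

Kira receives £36,000.

The spouse counts as an additional share at the children's level, so there are 3 primary shares of £36,000. Xiulan takes one such share (£36,000).
The children's combined portion (£72,000) is divided into 2 shares of £36,000: Farrukh and Kira each take £36,000.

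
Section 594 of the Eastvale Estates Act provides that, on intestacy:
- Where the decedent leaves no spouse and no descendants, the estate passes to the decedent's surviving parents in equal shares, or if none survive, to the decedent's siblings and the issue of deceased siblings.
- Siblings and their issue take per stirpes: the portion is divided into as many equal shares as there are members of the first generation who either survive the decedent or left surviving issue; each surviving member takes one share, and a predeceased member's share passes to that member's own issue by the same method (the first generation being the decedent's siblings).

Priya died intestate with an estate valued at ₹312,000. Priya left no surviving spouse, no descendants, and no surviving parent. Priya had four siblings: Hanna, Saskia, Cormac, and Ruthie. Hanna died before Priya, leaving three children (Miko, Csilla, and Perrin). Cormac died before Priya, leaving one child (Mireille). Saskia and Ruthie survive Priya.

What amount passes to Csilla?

The entire ₹312,000 passes to the siblings and their issue.
That amount (₹312,000) is divided into 4 shares of ₹78,000: Saskia and Ruthie each take ₹78,000; Hanna's ₹78,000 share passes to Hanna's issue; Cormac's ₹78,000 share passes to Cormac's issue.
Hanna's share (₹78,000) is divided into 3 shares of ₹26,000: Miko, Csilla, and Perrin each take ₹26,000.
Cormac's share (₹78,000) passes entirely to Mireille.

Csilla receives ₹26,000.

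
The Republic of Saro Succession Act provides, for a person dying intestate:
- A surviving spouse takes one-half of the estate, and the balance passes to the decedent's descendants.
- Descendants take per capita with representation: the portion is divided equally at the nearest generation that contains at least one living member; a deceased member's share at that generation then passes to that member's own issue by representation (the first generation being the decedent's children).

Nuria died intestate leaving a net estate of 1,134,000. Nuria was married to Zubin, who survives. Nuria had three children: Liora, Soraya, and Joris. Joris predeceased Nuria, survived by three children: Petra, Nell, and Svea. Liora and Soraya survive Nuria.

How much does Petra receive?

Zubin takes one-half of 1,134,000 = 567,000. The remaining 567,000 passes to the descendants.
The descendants' portion (567,000) is divided into 3 shares of 189,000: Liora and Soraya each take 189,000; Joris's 189,000 share passes to Joris's issue.
Joris's share (189,000) is divided into 3 shares of 63,000: Petra, Nell, and Svea each take 63,000.

Petra receives 63,000.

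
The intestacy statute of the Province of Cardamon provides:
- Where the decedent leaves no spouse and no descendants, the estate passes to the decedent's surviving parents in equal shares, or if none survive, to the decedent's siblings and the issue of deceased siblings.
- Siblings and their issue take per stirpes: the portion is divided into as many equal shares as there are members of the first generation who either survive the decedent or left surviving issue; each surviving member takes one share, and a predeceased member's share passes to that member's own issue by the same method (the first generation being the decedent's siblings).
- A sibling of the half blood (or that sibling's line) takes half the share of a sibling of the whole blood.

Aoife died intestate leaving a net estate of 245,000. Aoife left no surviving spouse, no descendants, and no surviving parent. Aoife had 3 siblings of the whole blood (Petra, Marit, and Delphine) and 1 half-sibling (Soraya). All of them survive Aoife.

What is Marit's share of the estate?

The entire 245,000 passes to the siblings and their issue.
Counting each half-blood sibling's line as half a unit, there are 7/2 units in 245,000, so one unit is 70,000. Whole-blood lines (Petra, Marit, and Delphine) take 70,000 each; half-blood lines (Soraya) take 35,000 each.

Marit receives 70,000.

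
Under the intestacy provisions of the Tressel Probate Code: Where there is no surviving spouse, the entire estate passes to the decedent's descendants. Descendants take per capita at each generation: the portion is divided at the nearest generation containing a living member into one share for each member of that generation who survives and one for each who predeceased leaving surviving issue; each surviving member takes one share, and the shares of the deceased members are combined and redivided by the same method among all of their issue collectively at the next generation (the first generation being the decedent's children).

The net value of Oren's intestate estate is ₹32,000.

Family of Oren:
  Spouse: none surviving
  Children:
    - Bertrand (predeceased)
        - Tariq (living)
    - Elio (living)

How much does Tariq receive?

The entire ₹32,000 passes to the descendants.
That amount (₹32,000) is divided at the children's generation into 2 shares of ₹16,000. Elio takes ₹16,000. The remaining share for the deceased Bertrand (₹16,000) is carried to the next generation.
That pool (₹16,000) passes entirely to Tariq, the sole taker at the grandchildren's generation.

Tariq receives ₹16,000.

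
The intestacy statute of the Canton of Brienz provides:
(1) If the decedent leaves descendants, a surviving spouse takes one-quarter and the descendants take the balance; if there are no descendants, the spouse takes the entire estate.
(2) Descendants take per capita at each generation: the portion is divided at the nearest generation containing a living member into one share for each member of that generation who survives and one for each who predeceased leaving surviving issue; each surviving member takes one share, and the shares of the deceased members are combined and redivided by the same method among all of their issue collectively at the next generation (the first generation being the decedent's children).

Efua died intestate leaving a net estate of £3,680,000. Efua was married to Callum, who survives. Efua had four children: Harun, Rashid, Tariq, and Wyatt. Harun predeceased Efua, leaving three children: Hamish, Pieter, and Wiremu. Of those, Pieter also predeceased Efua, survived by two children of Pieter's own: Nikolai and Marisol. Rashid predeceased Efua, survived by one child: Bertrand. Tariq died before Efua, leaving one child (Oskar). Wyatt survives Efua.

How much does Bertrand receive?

Bertrand receives £414,000.

Callum takes one-quarter of £3,680,000 = £920,000. The remaining £2,760,000 passes to the descendants.
The descendants' portion (£2,760,000) is divided at the children's generation into 4 shares of £690,000. Wyatt takes £690,000. The 3 shares of the deceased (Harun, Rashid, and Tariq) are combined into a pool of £2,070,000.
That pool (£2,070,000) is divided at the grandchildren's generation into 5 shares of £414,000. Hamish, Wiremu, Bertrand, and Oskar each take £414,000. The remaining share for the deceased Pieter (£414,000) is carried to the next generation.
That pool (£414,000) is divided at the great-grandchildren's generation equally among Nikolai and Marisol: £207,000 each.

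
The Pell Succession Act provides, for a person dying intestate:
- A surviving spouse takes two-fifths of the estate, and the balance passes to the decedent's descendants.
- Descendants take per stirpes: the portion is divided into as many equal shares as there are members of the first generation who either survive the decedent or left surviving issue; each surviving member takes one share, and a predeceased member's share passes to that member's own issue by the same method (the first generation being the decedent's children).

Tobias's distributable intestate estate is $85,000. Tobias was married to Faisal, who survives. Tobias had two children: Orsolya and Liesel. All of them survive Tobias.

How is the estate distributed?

Faisal: $34,000; Orsolya: $25,500; Liesel: $25,500

Faisal takes two-fifths of $85,000 = $34,000. The remaining $51,000 passes to the descendants.
The descendants' portion ($51,000) is divided into 2 shares of $25,500: Orsolya and Liesel each take $25,500.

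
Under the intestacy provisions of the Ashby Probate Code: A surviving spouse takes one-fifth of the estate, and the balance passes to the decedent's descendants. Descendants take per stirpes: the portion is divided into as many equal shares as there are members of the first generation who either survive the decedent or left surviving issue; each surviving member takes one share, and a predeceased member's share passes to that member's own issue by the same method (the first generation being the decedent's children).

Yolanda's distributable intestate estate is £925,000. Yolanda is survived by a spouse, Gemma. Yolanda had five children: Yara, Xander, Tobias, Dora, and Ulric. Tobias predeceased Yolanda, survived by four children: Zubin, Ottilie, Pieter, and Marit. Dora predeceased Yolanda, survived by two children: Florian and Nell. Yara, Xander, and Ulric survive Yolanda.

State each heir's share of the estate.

Gemma takes one-fifth of £925,000 = £185,000. The remaining £740,000 passes to the descendants.
The descendants' portion (£740,000) is divided into 5 shares of £148,000: Yara, Xander, and Ulric each take £148,000; Tobias's £148,000 share passes to Tobias's issue; Dora's £148,000 share passes to Dora's issue.
Tobias's share (£148,000) is divided into 4 shares of £37,000: Zubin, Ottilie, Pieter, and Marit each take £37,000.
Dora's share (£148,000) is divided into 2 shares of £74,000: Florian and Nell each take £74,000.

Gemma: £185,000; Yara: £148,000; Xander: £148,000; Zubin: £37,000; Ottilie: £37,000; Pieter: £37,000; Marit: £37,000; Florian: £74,000; Nell: £74,000; Ulric: £148,000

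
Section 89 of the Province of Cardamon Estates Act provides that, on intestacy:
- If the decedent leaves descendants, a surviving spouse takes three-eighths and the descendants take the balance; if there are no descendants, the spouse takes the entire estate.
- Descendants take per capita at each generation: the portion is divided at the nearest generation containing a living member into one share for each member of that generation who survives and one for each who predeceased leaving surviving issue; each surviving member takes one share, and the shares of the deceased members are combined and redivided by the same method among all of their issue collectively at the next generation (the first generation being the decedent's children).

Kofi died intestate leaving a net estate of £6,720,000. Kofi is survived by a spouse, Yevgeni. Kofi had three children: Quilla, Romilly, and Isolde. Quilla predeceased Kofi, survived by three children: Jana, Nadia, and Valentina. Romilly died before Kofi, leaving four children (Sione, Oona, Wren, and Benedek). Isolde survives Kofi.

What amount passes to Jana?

Yevgeni takes three-eighths of £6,720,000 = £2,520,000. The remaining £4,200,000 passes to the descendants.
The descendants' portion (£4,200,000) is divided at the children's generation into 3 shares of £1,400,000. Isolde takes £1,400,000. The 2 shares of the deceased (Quilla and Romilly) are combined into a pool of £2,800,000.
That pool (£2,800,000) is divided at the grandchildren's generation equally among Jana, Nadia, Valentina, Sione, Oona, Wren, and Benedek: £400,000 each.

Jana receives £400,000.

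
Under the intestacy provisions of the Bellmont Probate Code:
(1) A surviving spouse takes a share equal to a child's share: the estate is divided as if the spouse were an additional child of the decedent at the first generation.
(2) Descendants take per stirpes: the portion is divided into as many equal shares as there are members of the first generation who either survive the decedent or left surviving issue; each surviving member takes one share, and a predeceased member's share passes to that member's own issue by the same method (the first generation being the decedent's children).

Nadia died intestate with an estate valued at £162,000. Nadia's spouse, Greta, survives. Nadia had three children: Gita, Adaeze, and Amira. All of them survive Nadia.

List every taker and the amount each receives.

Greta: £40,500; Gita: £40,500; Adaeze: £40,500; Amira: £40,500

The spouse counts as an additional share at the children's level, so there are 4 primary shares of £40,500. Greta takes one such share (£40,500).
The children's combined portion (£121,500) is divided into 3 shares of £40,500: Gita, Adaeze, and Amira each take £40,500.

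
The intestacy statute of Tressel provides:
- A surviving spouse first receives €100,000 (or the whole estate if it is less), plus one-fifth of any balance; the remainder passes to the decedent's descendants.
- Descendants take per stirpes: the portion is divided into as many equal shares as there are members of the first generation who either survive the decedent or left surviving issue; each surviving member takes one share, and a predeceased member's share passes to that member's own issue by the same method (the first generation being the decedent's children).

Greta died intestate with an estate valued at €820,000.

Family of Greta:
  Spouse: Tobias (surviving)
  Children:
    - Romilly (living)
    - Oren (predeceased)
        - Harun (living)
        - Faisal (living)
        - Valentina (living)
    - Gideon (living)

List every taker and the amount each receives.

Tobias first takes €100,000, leaving a balance of €720,000. Tobias then takes one-fifth of the balance (€144,000), for a total of €244,000. The remaining €576,000 passes to the descendants.
The descendants' portion (€576,000) is divided into 3 shares of €192,000: Romilly and Gideon each take €192,000; Oren's €192,000 share passes to Oren's issue.
Oren's share (€192,000) is divided into 3 shares of €64,000: Harun, Faisal, and Valentina each take €64,000.

Tobias: €244,000; Romilly: €192,000; Harun: €64,000; Faisal: €64,000; Valentina: €64,000; Gideon: €192,000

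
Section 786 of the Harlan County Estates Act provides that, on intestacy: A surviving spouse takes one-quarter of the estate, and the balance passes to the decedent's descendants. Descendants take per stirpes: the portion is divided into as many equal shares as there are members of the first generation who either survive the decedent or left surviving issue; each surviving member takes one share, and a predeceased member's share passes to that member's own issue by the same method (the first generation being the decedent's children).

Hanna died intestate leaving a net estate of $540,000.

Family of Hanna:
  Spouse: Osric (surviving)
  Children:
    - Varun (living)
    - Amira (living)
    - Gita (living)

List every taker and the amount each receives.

Osric takes one-quarter of $540,000 = $135,000. The remaining $405,000 passes to the descendants.
The descendants' portion ($405,000) is divided into 3 shares of $135,000: Varun, Amira, and Gita each take $135,000.

Osric: $135,000; Varun: $135,000; Amira: $135,000; Gita: $135,000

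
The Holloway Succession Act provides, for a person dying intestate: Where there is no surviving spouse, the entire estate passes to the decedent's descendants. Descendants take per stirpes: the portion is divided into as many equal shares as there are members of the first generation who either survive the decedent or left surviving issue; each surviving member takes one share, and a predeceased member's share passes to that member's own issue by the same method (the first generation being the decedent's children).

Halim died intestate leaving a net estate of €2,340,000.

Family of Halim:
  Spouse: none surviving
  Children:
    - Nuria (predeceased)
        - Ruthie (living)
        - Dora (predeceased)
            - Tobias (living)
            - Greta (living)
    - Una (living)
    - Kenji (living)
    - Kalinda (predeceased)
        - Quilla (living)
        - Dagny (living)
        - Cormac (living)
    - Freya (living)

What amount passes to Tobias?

The entire €2,340,000 passes to the descendants.
That amount (€2,340,000) is divided into 5 shares of €468,000: Una, Kenji, and Freya each take €468,000; Nuria's €468,000 share passes to Nuria's issue; Kalinda's €468,000 share passes to Kalinda's issue.
Nuria's share (€468,000) is divided into 2 shares of €234,000: Ruthie takes €234,000; Dora's €234,000 share passes to Dora's issue.
Dora's share (€234,000) is divided into 2 shares of €117,000: Tobias and Greta each take €117,000.
Kalinda's share (€468,000) is divided into 3 shares of €156,000: Quilla, Dagny, and Cormac each take €156,000.

Tobias receives €117,000.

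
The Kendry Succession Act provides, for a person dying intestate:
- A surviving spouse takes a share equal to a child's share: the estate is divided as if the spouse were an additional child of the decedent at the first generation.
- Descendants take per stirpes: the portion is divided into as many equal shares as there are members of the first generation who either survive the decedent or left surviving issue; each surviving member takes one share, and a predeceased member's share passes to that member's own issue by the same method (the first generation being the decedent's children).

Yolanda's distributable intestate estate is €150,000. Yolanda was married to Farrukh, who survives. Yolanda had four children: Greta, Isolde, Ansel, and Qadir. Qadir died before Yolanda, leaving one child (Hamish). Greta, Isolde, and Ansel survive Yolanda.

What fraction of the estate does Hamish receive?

The spouse counts as an additional share at the children's level, so there are 5 primary shares of €30,000. Farrukh takes one such share (€30,000).
The children's combined portion (€120,000) is divided into 4 shares of €30,000: Greta, Isolde, and Ansel each take €30,000; Qadir's €30,000 share passes to Qadir's issue.
Qadir's share (€30,000) passes entirely to Hamish.

Hamish receives 1/5 of the estate.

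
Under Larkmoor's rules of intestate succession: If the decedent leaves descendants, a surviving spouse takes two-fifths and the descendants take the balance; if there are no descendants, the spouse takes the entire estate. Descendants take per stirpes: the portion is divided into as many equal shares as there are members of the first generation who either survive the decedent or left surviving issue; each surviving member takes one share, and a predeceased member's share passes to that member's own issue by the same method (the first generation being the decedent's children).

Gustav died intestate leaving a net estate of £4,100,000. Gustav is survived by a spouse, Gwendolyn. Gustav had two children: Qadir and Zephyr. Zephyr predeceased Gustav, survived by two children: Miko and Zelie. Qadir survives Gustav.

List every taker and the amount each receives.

Gwendolyn: £1,640,000; Qadir: £1,230,000; Miko: £615,000; Zelie: £615,000

Gwendolyn takes two-fifths of £4,100,000 = £1,640,000. The remaining £2,460,000 passes to the descendants.
The descendants' portion (£2,460,000) is divided into 2 shares of £1,230,000: Qadir takes £1,230,000; Zephyr's £1,230,000 share passes to Zephyr's issue.
Zephyr's share (£1,230,000) is divided into 2 shares of £615,000: Miko and Zelie each take £615,000.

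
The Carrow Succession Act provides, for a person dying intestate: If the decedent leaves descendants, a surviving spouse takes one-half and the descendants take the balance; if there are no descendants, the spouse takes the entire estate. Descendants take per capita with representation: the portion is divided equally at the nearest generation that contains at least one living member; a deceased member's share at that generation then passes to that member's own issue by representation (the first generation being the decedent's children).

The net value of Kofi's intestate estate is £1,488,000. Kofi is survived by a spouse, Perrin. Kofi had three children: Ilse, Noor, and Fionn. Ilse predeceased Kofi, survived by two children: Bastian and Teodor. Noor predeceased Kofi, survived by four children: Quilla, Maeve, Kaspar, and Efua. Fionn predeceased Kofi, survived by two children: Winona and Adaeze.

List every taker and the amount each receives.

Perrin: £744,000; Bastian: £93,000; Teodor: £93,000; Quilla: £93,000; Maeve: £93,000; Kaspar: £93,000; Efua: £93,000; Winona: £93,000; Adaeze: £93,000

Perrin takes one-half of £1,488,000 = £744,000. The remaining £744,000 passes to the descendants.
No child survives, so the initial division is made at the grandchildren's generation.
The descendants' portion (£744,000) is divided into 8 shares of £93,000: Bastian, Teodor, Quilla, Maeve, Kaspar, Efua, Winona, and Adaeze each take £93,000.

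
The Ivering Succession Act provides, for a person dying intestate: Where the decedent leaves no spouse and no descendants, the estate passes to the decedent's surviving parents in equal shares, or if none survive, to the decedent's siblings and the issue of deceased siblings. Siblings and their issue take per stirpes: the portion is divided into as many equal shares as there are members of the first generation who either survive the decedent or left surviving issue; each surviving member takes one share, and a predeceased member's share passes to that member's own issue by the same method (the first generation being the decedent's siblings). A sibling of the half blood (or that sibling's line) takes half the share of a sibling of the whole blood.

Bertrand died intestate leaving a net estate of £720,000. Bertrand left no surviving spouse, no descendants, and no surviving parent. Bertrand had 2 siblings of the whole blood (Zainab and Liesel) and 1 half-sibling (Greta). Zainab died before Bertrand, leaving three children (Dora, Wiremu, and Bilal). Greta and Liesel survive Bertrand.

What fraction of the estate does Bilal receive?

Bilal receives 2/15 of the estate.

The entire £720,000 passes to the siblings and their issue.
Counting each half-blood sibling's line as half a unit, there are 5/2 units in £720,000, so one unit is £288,000. Whole-blood lines (Zainab and Liesel) take £288,000 each; half-blood lines (Greta) take £144,000 each.
Zainab's share (£288,000) is divided into 3 shares of £96,000: Dora, Wiremu, and Bilal each take £96,000.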